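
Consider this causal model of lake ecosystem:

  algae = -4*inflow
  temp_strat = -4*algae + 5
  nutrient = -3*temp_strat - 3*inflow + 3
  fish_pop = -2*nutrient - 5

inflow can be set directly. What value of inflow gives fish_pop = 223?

inflow = 2

Substituting into the temp_strat equation gives temp_strat = 16*inflow + 5.
Substituting into the nutrient equation gives nutrient = -51*inflow - 12.
Substituting into the fish_pop equation gives fish_pop = 102*inflow + 19.
Solve 102*inflow + 19 = 223: inflow = (223 - 19) / 102 = 2.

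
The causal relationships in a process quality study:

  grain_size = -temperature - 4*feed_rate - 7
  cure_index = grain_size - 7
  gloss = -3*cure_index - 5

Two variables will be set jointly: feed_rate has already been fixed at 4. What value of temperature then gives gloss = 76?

temperature = -3

With feed_rate held at 4:
Substituting into the grain_size equation gives grain_size = -temperature - 23.
cure_index becomes -temperature - 30.
gloss becomes 3*temperature + 85.
Solve 3*temperature + 85 = 76: temperature = (76 - 85) / 3 = -3.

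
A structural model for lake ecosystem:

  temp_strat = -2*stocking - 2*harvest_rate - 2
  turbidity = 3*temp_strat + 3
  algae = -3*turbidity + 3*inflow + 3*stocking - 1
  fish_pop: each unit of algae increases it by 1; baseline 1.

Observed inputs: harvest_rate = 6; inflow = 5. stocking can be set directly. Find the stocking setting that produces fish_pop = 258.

Substituting into the temp_strat equation gives temp_strat = -2*stocking - 14.
This gives turbidity = -6*stocking - 39.
So algae = 21*stocking + 131.
fish_pop becomes 21*stocking + 132.
Solve 21*stocking + 132 = 258: stocking = (258 - 132) / 21 = 6.

stocking = 6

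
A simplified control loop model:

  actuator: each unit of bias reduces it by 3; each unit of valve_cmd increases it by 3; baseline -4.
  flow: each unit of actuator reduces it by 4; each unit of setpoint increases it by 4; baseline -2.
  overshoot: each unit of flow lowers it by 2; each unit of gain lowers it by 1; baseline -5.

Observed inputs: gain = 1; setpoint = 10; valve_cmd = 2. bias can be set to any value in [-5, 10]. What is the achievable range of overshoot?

-306 to 54

Substituting into the actuator equation gives actuator = -3*bias + 2.
So flow = 12*bias + 30.
Substituting into the overshoot equation gives overshoot = -24*bias - 66.
Linear in bias, so extremes are at the endpoints: bias = -5 gives overshoot = 54; bias = 10 gives overshoot = -306.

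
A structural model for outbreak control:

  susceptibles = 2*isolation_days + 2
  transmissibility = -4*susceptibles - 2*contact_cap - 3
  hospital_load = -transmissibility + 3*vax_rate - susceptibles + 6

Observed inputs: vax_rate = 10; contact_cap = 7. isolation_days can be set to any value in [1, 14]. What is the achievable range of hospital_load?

Substituting into the transmissibility equation gives transmissibility = -8*isolation_days - 25.
This gives hospital_load = 6*isolation_days + 59.
Linear in isolation_days, so extremes are at the endpoints: isolation_days = 1 gives hospital_load = 65; isolation_days = 14 gives hospital_load = 143.

65 to 143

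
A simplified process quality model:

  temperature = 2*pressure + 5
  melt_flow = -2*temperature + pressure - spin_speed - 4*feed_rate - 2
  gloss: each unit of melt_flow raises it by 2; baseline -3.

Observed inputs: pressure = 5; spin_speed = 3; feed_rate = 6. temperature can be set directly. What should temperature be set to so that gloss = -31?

temperature = -5

Intervening on temperature fixes its value directly, overriding its dependence on pressure.
Substituting into the melt_flow equation gives melt_flow = -2*temperature - 24.
So gloss = -4*temperature - 51.
Solve -4*temperature - 51 = -31: temperature = (-31 + 51) / -4 = -5.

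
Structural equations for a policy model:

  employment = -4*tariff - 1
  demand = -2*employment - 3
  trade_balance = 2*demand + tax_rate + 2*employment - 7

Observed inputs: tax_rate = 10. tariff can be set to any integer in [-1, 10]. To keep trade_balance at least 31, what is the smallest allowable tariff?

Substituting into the demand equation gives demand = 8*tariff - 1.
Substituting into the trade_balance equation gives trade_balance = 8*tariff - 1.
Require 8*tariff - 1 ≥ 31, so tariff ≥ 4.
The smallest integer in [-1, 10] satisfying this is 4.

tariff = 4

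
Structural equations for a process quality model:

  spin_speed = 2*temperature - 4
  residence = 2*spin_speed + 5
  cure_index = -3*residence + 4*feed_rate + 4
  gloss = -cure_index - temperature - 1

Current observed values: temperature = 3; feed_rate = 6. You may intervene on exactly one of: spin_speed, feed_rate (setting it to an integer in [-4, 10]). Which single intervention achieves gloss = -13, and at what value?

Intervening on spin_speed: gloss = 6*spin_speed - 17. Reaching -13 requires spin_speed = 2/3, not an integer.
Intervening on feed_rate: with other inputs at their observed values, gloss = -4*feed_rate + 19. Solving for -13 gives feed_rate = 8, within [-4, 10].

set feed_rate = 8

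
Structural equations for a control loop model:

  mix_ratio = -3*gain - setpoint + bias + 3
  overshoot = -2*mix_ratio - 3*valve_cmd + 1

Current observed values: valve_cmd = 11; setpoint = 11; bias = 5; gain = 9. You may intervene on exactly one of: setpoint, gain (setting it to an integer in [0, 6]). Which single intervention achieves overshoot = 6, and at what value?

Intervening on setpoint: with other inputs at their observed values, overshoot = 2*setpoint + 6. Solving for 6 gives setpoint = 0, within [0, 6].
Intervening on gain: overshoot = 6*gain - 26. Reaching 6 requires gain = 16/3, not an integer.

set setpoint = 0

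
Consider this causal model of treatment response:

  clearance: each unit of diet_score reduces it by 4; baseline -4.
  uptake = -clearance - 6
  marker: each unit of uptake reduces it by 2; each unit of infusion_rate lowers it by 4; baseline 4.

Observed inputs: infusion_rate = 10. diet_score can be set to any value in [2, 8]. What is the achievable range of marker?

Substituting into the uptake equation gives uptake = 4*diet_score - 2.
Substituting into the marker equation gives marker = -8*diet_score - 32.
Linear in diet_score, so extremes are at the endpoints: diet_score = 2 gives marker = -48; diet_score = 8 gives marker = -96.

-96 to -48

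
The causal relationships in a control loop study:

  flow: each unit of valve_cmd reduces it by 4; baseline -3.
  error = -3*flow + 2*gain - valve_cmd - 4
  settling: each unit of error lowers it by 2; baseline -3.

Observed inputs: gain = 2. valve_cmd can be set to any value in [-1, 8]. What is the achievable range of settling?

-197 to 1

Substituting into the error equation gives error = 11*valve_cmd + 9.
Substituting into the settling equation gives settling = -22*valve_cmd - 21.
Linear in valve_cmd, so extremes are at the endpoints: valve_cmd = -1 gives settling = 1; valve_cmd = 8 gives settling = -197.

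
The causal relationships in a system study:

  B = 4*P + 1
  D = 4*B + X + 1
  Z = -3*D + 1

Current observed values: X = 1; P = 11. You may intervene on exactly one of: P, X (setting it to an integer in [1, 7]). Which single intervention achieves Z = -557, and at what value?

Intervening on P: Z = -48*P - 17. Reaching -557 requires P = 45/4, not an integer.
Intervening on X: with other inputs at their observed values, Z = -3*X - 542. Solving for -557 gives X = 5, within [1, 7].

set X = 5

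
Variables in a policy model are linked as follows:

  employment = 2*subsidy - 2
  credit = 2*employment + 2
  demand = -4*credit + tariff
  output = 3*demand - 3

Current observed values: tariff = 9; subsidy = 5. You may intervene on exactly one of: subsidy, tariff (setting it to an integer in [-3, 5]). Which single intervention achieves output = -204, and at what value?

set tariff = 5

Intervening on subsidy: output = -48*subsidy + 48. Reaching -204 requires subsidy = 21/4, not an integer.
Intervening on tariff: with other inputs at their observed values, output = 3*tariff - 219. Solving for -204 gives tariff = 5, within [-3, 5].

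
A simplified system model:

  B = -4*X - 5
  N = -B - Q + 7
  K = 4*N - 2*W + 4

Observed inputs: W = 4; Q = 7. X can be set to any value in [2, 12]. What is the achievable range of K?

Substituting into the N equation gives N = 4*X + 5.
K becomes 16*X + 16.
Linear in X, so extremes are at the endpoints: X = 2 gives K = 48; X = 12 gives K = 208.

48 to 208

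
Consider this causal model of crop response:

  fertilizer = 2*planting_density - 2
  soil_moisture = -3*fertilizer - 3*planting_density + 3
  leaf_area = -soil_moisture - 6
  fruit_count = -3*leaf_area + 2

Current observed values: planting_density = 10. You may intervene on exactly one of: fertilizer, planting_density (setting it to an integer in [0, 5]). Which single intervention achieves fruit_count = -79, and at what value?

set fertilizer = 2

Intervening on fertilizer: with other inputs at their observed values, fruit_count = -9*fertilizer - 61. Solving for -79 gives fertilizer = 2, within [0, 5].
Intervening on planting_density: fruit_count = -27*planting_density + 47. Reaching -79 requires planting_density = 14/3, not an integer.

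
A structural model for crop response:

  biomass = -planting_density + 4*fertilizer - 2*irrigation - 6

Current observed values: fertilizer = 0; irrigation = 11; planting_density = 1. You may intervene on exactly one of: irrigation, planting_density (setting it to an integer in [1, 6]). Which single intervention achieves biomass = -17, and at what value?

Intervening on irrigation: with other inputs at their observed values, biomass = -2*irrigation - 7. Solving for -17 gives irrigation = 5, within [1, 6].
Intervening on planting_density: biomass = -planting_density - 28. Reaching -17 requires planting_density = -11, outside [1, 6].

set irrigation = 5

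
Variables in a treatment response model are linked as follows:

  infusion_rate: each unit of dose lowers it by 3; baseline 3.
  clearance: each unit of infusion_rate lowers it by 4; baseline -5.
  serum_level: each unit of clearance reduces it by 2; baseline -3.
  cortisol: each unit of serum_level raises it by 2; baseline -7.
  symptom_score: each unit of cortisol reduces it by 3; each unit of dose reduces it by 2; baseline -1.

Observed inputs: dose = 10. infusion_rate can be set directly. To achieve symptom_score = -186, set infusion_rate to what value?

infusion_rate = 3

Intervening on infusion_rate fixes its value directly, overriding its dependence on dose.
Substituting into the serum_level equation gives serum_level = 8*infusion_rate + 7.
Substituting into the cortisol equation gives cortisol = 16*infusion_rate + 7.
Substituting into the symptom_score equation gives symptom_score = -48*infusion_rate - 42.
Solve -48*infusion_rate - 42 = -186: infusion_rate = (-186 + 42) / -48 = 3.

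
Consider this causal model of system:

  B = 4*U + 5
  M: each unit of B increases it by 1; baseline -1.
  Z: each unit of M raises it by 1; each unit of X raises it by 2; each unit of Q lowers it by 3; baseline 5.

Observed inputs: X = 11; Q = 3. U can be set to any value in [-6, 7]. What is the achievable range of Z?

Substituting into the M equation gives M = 4*U + 4.
Substituting into the Z equation gives Z = 4*U + 22.
Linear in U, so extremes are at the endpoints: U = -6 gives Z = -2; U = 7 gives Z = 50.

-2 to 50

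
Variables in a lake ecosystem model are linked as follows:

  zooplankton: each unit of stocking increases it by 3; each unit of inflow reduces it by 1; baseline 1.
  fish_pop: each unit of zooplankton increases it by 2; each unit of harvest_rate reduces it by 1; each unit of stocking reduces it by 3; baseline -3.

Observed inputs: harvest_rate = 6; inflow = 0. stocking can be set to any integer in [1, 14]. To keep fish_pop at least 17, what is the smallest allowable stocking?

Substituting into the zooplankton equation gives zooplankton = 3*stocking + 1.
Substituting into the fish_pop equation gives fish_pop = 3*stocking - 7.
Require 3*stocking - 7 ≥ 17, so stocking ≥ 8.
The smallest integer in [1, 14] satisfying this is 8.

stocking = 8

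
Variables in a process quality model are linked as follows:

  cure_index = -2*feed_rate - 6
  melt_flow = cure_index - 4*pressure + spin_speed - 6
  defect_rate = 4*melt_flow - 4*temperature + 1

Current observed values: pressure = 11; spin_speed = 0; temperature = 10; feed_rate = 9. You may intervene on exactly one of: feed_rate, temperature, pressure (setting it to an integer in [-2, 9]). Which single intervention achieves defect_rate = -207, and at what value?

set pressure = 3

Intervening on feed_rate: defect_rate = -8*feed_rate - 263. Reaching -207 requires feed_rate = -7, outside [-2, 9].
Intervening on temperature: defect_rate = -4*temperature - 295. Reaching -207 requires temperature = -22, outside [-2, 9].
Intervening on pressure: with other inputs at their observed values, defect_rate = -16*pressure - 159. Solving for -207 gives pressure = 3, within [-2, 9].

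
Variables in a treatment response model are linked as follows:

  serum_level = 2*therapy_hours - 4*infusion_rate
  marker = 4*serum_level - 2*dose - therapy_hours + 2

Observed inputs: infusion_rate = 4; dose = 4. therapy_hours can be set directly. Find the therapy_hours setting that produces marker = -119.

therapy_hours = -7

Substituting into the serum_level equation gives serum_level = 2*therapy_hours - 16.
So marker = 7*therapy_hours - 70.
Solve 7*therapy_hours - 70 = -119: therapy_hours = (-119 + 70) / 7 = -7.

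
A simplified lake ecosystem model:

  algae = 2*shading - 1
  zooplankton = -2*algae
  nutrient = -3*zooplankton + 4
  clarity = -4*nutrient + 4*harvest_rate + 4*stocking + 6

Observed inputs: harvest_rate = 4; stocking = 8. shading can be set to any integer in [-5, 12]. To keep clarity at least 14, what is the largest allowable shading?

shading = 1

Substituting into the zooplankton equation gives zooplankton = -4*shading + 2.
Substituting into the nutrient equation gives nutrient = 12*shading - 2.
So clarity = -48*shading + 62.
Require -48*shading + 62 ≥ 14, so shading ≤ 1.
The largest integer in [-5, 12] satisfying this is 1.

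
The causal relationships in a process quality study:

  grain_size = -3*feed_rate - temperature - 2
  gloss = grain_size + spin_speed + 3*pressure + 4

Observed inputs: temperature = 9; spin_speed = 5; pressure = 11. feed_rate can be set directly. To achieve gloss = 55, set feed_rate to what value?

feed_rate = -8

Substituting into the grain_size equation gives grain_size = -3*feed_rate - 11.
This gives gloss = -3*feed_rate + 31.
Solve -3*feed_rate + 31 = 55: feed_rate = (55 - 31) / -3 = -8.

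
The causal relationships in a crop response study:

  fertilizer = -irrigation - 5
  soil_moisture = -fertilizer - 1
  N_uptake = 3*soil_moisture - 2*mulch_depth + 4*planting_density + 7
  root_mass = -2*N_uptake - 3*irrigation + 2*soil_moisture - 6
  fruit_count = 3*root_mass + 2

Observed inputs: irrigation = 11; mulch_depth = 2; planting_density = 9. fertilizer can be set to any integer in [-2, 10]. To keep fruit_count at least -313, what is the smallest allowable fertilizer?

fertilizer = 2

Intervening on fertilizer fixes its value directly, overriding its dependence on irrigation.
Substituting into the N_uptake equation gives N_uptake = -3*fertilizer + 36.
Substituting into the root_mass equation gives root_mass = 4*fertilizer - 113.
Substituting into the fruit_count equation gives fruit_count = 12*fertilizer - 337.
Require 12*fertilizer - 337 ≥ -313, so fertilizer ≥ 2.
The smallest integer in [-2, 10] satisfying this is 2.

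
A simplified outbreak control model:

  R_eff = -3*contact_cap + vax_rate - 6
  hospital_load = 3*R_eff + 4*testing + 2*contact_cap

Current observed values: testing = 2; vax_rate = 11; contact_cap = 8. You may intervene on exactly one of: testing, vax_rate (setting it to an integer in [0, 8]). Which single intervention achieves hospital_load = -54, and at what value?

Intervening on testing: hospital_load = 4*testing - 41. Reaching -54 requires testing = -13/4, not an integer.
Intervening on vax_rate: with other inputs at their observed values, hospital_load = 3*vax_rate - 66. Solving for -54 gives vax_rate = 4, within [0, 8].

set vax_rate = 4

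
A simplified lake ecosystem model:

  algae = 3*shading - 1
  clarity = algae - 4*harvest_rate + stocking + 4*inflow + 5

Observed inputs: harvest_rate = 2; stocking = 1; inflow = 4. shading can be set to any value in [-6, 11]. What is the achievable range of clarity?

Substituting into the clarity equation gives clarity = 3*shading + 13.
Linear in shading, so extremes are at the endpoints: shading = -6 gives clarity = -5; shading = 11 gives clarity = 46.

-5 to 46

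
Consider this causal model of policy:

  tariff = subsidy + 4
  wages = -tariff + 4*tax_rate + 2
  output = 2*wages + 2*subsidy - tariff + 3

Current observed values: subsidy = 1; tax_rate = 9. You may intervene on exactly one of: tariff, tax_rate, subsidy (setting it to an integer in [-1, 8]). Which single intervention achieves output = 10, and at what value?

set tax_rate = 2

Intervening on tariff: output = -3*tariff + 81. Reaching 10 requires tariff = 71/3, not an integer.
Intervening on tax_rate: with other inputs at their observed values, output = 8*tax_rate - 6. Solving for 10 gives tax_rate = 2, within [-1, 8].
Intervening on subsidy: output = -subsidy + 67. Reaching 10 requires subsidy = 57, outside [-1, 8].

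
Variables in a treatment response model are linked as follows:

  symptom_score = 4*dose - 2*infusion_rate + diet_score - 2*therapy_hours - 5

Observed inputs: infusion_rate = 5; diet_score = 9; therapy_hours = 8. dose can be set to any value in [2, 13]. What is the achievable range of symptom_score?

-14 to 30

Substituting into the symptom_score equation gives symptom_score = 4*dose - 22.
Linear in dose, so extremes are at the endpoints: dose = 2 gives symptom_score = -14; dose = 13 gives symptom_score = 30.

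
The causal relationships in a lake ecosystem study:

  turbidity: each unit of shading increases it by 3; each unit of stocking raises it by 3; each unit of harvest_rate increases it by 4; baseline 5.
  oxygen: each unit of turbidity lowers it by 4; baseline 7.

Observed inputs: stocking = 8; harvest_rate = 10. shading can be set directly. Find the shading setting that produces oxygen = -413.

shading = 12

Substituting into the turbidity equation gives turbidity = 3*shading + 69.
Substituting into the oxygen equation gives oxygen = -12*shading - 269.
Solve -12*shading - 269 = -413: shading = (-413 + 269) / -12 = 12.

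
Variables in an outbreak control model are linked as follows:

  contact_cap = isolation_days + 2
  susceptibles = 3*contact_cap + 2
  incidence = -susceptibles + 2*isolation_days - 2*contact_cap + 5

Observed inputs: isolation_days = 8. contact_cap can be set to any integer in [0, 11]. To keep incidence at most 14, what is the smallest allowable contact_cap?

Intervening on contact_cap fixes its value directly, overriding its dependence on isolation_days.
Substituting into the incidence equation gives incidence = -5*contact_cap + 19.
Require -5*contact_cap + 19 ≤ 14, so contact_cap ≥ 1.
The smallest integer in [0, 11] satisfying this is 1.

contact_cap = 1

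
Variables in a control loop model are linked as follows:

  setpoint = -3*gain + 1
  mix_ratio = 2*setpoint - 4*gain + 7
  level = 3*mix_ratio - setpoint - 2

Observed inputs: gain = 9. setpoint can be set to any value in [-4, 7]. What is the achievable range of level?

-109 to -54

Intervening on setpoint fixes its value directly, overriding its dependence on gain.
Substituting into the mix_ratio equation gives mix_ratio = 2*setpoint - 29.
This gives level = 5*setpoint - 89.
Linear in setpoint, so extremes are at the endpoints: setpoint = -4 gives level = -109; setpoint = 7 gives level = -54.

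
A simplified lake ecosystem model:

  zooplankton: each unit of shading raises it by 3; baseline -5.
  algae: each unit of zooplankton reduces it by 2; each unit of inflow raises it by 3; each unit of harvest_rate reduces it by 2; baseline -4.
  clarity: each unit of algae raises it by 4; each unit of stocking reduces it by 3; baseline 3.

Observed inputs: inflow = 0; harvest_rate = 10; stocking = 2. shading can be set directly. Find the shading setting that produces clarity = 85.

shading = -6

Substituting into the algae equation gives algae = -6*shading - 14.
clarity becomes -24*shading - 59.
Solve -24*shading - 59 = 85: shading = (85 + 59) / -24 = -6.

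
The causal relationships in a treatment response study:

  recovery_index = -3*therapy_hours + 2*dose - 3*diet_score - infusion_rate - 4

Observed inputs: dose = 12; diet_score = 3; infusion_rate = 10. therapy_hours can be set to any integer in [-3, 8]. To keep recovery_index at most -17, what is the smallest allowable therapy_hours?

therapy_hours = 6

Substituting into the recovery_index equation gives recovery_index = -3*therapy_hours + 1.
Require -3*therapy_hours + 1 ≤ -17, so therapy_hours ≥ 6.
The smallest integer in [-3, 8] satisfying this is 6.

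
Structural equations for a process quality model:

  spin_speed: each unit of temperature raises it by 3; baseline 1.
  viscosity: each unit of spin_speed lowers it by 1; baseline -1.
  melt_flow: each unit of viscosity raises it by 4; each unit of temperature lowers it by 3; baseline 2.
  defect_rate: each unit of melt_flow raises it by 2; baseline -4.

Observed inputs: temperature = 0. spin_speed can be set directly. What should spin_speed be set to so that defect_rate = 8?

spin_speed = -2

Intervening on spin_speed fixes its value directly, overriding its dependence on temperature.
Substituting into the melt_flow equation gives melt_flow = -4*spin_speed - 2.
Substituting into the defect_rate equation gives defect_rate = -8*spin_speed - 8.
Solve -8*spin_speed - 8 = 8: spin_speed = (8 + 8) / -8 = -2.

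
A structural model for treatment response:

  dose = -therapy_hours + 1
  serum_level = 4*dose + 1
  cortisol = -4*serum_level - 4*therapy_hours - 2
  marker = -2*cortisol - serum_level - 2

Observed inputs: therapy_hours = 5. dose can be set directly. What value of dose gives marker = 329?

Intervening on dose fixes its value directly, overriding its dependence on therapy_hours.
Substituting into the cortisol equation gives cortisol = -16*dose - 26.
This gives marker = 28*dose + 49.
Solve 28*dose + 49 = 329: dose = (329 - 49) / 28 = 10.

dose = 10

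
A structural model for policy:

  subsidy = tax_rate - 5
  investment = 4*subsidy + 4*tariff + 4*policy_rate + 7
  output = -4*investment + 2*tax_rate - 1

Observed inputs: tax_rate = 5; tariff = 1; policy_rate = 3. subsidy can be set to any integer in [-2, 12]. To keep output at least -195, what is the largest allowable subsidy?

Intervening on subsidy fixes its value directly, overriding its dependence on tax_rate.
Substituting into the investment equation gives investment = 4*subsidy + 23.
Substituting into the output equation gives output = -16*subsidy - 83.
Require -16*subsidy - 83 ≥ -195, so subsidy ≤ 7.
The largest integer in [-2, 12] satisfying this is 7.

subsidy = 7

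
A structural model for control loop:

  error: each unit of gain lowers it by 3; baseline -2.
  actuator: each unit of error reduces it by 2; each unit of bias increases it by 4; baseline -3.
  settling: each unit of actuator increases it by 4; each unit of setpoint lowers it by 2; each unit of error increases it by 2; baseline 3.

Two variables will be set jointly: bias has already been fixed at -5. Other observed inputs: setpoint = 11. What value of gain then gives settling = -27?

gain = 4

With bias held at -5:
Substituting into the actuator equation gives actuator = 6*gain - 19.
Substituting into the settling equation gives settling = 18*gain - 99.
Solve 18*gain - 99 = -27: gain = (-27 + 99) / 18 = 4.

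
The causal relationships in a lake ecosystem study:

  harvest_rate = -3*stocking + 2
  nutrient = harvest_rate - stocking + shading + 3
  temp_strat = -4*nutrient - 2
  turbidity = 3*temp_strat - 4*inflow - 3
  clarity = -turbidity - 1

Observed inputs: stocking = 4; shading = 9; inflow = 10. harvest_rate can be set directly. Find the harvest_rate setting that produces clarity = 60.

Intervening on harvest_rate fixes its value directly, overriding its dependence on stocking.
Substituting into the nutrient equation gives nutrient = harvest_rate + 8.
This gives temp_strat = -4*harvest_rate - 34.
Substituting into the turbidity equation gives turbidity = -12*harvest_rate - 145.
So clarity = 12*harvest_rate + 144.
Solve 12*harvest_rate + 144 = 60: harvest_rate = (60 - 144) / 12 = -7.

harvest_rate = -7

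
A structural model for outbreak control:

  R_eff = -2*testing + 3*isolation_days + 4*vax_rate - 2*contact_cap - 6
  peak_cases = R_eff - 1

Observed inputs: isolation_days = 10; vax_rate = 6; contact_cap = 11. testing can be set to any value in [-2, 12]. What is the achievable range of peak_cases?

1 to 29

Substituting into the R_eff equation gives R_eff = -2*testing + 26.
Substituting into the peak_cases equation gives peak_cases = -2*testing + 25.
Linear in testing, so extremes are at the endpoints: testing = -2 gives peak_cases = 29; testing = 12 gives peak_cases = 1.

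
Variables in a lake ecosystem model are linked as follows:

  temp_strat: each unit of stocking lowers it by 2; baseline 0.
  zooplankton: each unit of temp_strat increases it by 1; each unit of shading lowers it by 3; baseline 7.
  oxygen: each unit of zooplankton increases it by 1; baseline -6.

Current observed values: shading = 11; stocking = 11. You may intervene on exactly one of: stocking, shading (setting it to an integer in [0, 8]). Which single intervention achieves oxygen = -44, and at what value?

set stocking = 6

Intervening on stocking: with other inputs at their observed values, oxygen = -2*stocking - 32. Solving for -44 gives stocking = 6, within [0, 8].
Intervening on shading: oxygen = -3*shading - 21. Reaching -44 requires shading = 23/3, not an integer.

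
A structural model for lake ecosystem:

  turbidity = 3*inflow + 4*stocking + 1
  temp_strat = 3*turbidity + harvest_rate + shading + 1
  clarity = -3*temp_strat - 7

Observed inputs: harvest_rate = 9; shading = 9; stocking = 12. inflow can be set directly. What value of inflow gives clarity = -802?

Substituting into the turbidity equation gives turbidity = 3*inflow + 49.
temp_strat becomes 9*inflow + 166.
This gives clarity = -27*inflow - 505.
Solve -27*inflow - 505 = -802: inflow = (-802 + 505) / -27 = 11.

inflow = 11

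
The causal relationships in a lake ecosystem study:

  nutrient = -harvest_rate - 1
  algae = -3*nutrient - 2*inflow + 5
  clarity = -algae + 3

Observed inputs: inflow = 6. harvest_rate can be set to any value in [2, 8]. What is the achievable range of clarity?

Substituting into the algae equation gives algae = 3*harvest_rate - 4.
This gives clarity = -3*harvest_rate + 7.
Linear in harvest_rate, so extremes are at the endpoints: harvest_rate = 2 gives clarity = 1; harvest_rate = 8 gives clarity = -17.

-17 to 1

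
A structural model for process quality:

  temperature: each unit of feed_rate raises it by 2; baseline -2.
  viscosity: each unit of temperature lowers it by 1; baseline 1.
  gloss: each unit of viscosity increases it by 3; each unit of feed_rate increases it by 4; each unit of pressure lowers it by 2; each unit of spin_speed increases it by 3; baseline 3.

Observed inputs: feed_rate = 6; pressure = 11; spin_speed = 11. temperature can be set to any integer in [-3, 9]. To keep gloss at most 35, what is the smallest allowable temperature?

Intervening on temperature fixes its value directly, overriding its dependence on feed_rate.
Substituting into the gloss equation gives gloss = -3*temperature + 41.
Require -3*temperature + 41 ≤ 35, so temperature ≥ 2.
The smallest integer in [-3, 9] satisfying this is 2.

temperature = 2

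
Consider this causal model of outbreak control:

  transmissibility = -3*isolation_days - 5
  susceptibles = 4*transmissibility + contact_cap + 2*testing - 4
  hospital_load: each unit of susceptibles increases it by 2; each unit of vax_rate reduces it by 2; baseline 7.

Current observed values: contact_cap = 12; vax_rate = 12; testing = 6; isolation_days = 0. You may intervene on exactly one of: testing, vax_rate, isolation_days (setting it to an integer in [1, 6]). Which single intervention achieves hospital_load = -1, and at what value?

Intervening on testing: hospital_load = 4*testing - 41. Reaching -1 requires testing = 10, outside [1, 6].
Intervening on vax_rate: with other inputs at their observed values, hospital_load = -2*vax_rate + 7. Solving for -1 gives vax_rate = 4, within [1, 6].
Intervening on isolation_days: hospital_load = -24*isolation_days - 17. Reaching -1 requires isolation_days = -2/3, not an integer.

set vax_rate = 4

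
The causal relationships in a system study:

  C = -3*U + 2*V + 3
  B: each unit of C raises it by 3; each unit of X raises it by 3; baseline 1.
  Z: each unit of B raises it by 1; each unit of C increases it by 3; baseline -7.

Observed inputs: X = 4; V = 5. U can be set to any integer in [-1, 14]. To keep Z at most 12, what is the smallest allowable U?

Substituting into the C equation gives C = -3*U + 13.
Substituting into the B equation gives B = -9*U + 52.
So Z = -18*U + 84.
Require -18*U + 84 ≤ 12, so U ≥ 4.
The smallest integer in [-1, 14] satisfying this is 4.

U = 4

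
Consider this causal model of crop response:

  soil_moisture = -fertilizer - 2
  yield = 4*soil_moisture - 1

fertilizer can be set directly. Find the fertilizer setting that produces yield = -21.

fertilizer = 3

Substituting into the yield equation gives yield = -4*fertilizer - 9.
Solve -4*fertilizer - 9 = -21: fertilizer = (-21 + 9) / -4 = 3.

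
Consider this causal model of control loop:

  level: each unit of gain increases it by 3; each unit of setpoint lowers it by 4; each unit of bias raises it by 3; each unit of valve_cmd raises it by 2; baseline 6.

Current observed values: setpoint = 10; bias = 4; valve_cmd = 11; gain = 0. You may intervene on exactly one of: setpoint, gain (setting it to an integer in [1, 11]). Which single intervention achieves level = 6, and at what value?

set gain = 2

Intervening on setpoint: level = -4*setpoint + 40. Reaching 6 requires setpoint = 17/2, not an integer.
Intervening on gain: with other inputs at their observed values, level = 3*gain. Solving for 6 gives gain = 2, within [1, 11].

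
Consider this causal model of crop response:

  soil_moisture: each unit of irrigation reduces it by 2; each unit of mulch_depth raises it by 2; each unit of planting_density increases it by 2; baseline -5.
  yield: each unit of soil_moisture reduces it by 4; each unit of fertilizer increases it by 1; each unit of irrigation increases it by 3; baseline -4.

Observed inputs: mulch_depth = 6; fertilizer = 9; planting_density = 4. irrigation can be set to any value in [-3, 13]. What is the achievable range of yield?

-88 to 88

Substituting into the soil_moisture equation gives soil_moisture = -2*irrigation + 15.
This gives yield = 11*irrigation - 55.
Linear in irrigation, so extremes are at the endpoints: irrigation = -3 gives yield = -88; irrigation = 13 gives yield = 88.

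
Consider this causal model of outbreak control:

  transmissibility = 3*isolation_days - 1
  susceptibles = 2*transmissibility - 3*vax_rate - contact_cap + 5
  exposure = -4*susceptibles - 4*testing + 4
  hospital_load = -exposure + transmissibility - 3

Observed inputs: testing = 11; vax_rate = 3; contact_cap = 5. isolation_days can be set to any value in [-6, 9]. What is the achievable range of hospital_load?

-170 to 235

Substituting into the susceptibles equation gives susceptibles = 6*isolation_days - 11.
Substituting into the exposure equation gives exposure = -24*isolation_days + 4.
Substituting into the hospital_load equation gives hospital_load = 27*isolation_days - 8.
Linear in isolation_days, so extremes are at the endpoints: isolation_days = -6 gives hospital_load = -170; isolation_days = 9 gives hospital_load = 235.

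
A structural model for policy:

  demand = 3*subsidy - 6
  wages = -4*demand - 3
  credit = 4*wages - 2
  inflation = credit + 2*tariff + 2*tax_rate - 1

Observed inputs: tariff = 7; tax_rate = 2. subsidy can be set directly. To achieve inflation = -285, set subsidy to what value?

subsidy = 8

Substituting into the wages equation gives wages = -12*subsidy + 21.
credit becomes -48*subsidy + 82.
Substituting into the inflation equation gives inflation = -48*subsidy + 99.
Solve -48*subsidy + 99 = -285: subsidy = (-285 - 99) / -48 = 8.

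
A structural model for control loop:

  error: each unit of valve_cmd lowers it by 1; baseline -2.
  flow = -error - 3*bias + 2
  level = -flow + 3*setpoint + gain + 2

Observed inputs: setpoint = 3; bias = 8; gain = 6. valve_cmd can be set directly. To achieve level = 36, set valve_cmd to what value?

Substituting into the flow equation gives flow = valve_cmd - 20.
Substituting into the level equation gives level = -valve_cmd + 37.
Solve -valve_cmd + 37 = 36: valve_cmd = (36 - 37) / -1 = 1.

valve_cmd = 1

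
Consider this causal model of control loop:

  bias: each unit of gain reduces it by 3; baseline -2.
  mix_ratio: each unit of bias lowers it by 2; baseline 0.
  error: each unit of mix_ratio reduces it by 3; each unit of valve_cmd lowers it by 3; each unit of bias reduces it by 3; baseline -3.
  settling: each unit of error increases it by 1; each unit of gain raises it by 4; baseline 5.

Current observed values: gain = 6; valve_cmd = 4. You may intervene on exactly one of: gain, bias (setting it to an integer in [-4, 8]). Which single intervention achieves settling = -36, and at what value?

Intervening on gain: with other inputs at their observed values, settling = -5*gain - 16. Solving for -36 gives gain = 4, within [-4, 8].
Intervening on bias: settling = 3*bias + 14. Reaching -36 requires bias = -50/3, not an integer.

set gain = 4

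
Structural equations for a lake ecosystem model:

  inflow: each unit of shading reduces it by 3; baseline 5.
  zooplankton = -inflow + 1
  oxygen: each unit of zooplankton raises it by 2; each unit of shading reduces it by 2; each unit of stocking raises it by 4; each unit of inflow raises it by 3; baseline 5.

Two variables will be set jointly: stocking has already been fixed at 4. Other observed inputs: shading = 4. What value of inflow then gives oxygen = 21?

inflow = 6

With stocking held at 4:
Intervening on inflow fixes its value directly, overriding its dependence on shading.
Substituting into the oxygen equation gives oxygen = inflow + 15.
Solve inflow + 15 = 21: inflow = (21 - 15) / 1 = 6.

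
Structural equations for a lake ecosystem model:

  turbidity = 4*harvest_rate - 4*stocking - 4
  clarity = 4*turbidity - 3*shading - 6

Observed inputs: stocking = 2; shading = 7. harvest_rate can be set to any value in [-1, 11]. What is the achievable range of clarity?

-91 to 101

Substituting into the turbidity equation gives turbidity = 4*harvest_rate - 12.
So clarity = 16*harvest_rate - 75.
Linear in harvest_rate, so extremes are at the endpoints: harvest_rate = -1 gives clarity = -91; harvest_rate = 11 gives clarity = 101.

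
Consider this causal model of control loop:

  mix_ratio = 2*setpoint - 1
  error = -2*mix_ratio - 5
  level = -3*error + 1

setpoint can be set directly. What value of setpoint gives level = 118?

setpoint = 9

Substituting into the error equation gives error = -4*setpoint - 3.
level becomes 12*setpoint + 10.
Solve 12*setpoint + 10 = 118: setpoint = (118 - 10) / 12 = 9.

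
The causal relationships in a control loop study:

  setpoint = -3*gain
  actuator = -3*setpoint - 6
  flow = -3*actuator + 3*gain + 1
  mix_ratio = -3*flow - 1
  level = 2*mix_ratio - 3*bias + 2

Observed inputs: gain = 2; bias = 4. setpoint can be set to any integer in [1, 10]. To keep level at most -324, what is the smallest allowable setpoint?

setpoint = 3

Intervening on setpoint fixes its value directly, overriding its dependence on gain.
Substituting into the flow equation gives flow = 9*setpoint + 25.
mix_ratio becomes -27*setpoint - 76.
This gives level = -54*setpoint - 162.
Require -54*setpoint - 162 ≤ -324, so setpoint ≥ 3.
The smallest integer in [1, 10] satisfying this is 3.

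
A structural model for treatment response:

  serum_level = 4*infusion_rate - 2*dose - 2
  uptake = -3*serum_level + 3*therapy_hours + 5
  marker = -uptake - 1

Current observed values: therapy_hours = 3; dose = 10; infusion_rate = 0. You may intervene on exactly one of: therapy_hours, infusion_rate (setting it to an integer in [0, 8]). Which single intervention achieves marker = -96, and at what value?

set therapy_hours = 8

Intervening on therapy_hours: with other inputs at their observed values, marker = -3*therapy_hours - 72. Solving for -96 gives therapy_hours = 8, within [0, 8].
Intervening on infusion_rate: marker = 12*infusion_rate - 81. Reaching -96 requires infusion_rate = -5/4, not an integer.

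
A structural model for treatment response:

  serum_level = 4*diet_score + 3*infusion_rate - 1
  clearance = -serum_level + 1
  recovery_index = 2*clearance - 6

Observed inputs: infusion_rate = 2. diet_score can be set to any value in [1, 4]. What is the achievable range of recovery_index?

Substituting into the serum_level equation gives serum_level = 4*diet_score + 5.
This gives clearance = -4*diet_score - 4.
Substituting into the recovery_index equation gives recovery_index = -8*diet_score - 14.
Linear in diet_score, so extremes are at the endpoints: diet_score = 1 gives recovery_index = -22; diet_score = 4 gives recovery_index = -46.

-46 to -22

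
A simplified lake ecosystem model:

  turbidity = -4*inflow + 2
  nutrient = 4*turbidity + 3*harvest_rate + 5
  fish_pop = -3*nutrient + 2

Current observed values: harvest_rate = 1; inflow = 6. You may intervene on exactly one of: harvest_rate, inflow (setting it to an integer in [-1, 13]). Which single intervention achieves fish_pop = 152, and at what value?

set harvest_rate = 11

Intervening on harvest_rate: with other inputs at their observed values, fish_pop = -9*harvest_rate + 251. Solving for 152 gives harvest_rate = 11, within [-1, 13].
Intervening on inflow: fish_pop = 48*inflow - 46. Reaching 152 requires inflow = 33/8, not an integer.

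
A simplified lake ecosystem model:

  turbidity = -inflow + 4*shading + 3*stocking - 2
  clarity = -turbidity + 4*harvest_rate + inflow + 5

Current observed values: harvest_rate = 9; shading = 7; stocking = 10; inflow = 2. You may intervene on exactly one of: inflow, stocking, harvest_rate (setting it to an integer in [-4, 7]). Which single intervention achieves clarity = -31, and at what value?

set harvest_rate = 4

Intervening on inflow: clarity = 2*inflow - 15. Reaching -31 requires inflow = -8, outside [-4, 7].
Intervening on stocking: clarity = -3*stocking + 19. Reaching -31 requires stocking = 50/3, not an integer.
Intervening on harvest_rate: with other inputs at their observed values, clarity = 4*harvest_rate - 47. Solving for -31 gives harvest_rate = 4, within [-4, 7].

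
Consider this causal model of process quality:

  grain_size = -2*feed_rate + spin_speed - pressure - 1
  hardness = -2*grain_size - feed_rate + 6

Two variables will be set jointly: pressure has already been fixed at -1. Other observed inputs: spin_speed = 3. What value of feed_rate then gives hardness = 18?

With pressure held at -1:
Substituting into the grain_size equation gives grain_size = -2*feed_rate + 3.
So hardness = 3*feed_rate.
Solve 3*feed_rate = 18: feed_rate = 18 / 3 = 6.

feed_rate = 6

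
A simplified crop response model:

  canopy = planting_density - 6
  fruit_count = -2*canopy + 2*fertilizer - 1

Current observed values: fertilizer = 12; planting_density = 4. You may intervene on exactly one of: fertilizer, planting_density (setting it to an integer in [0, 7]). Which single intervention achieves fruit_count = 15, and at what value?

set fertilizer = 6

Intervening on fertilizer: with other inputs at their observed values, fruit_count = 2*fertilizer + 3. Solving for 15 gives fertilizer = 6, within [0, 7].
Intervening on planting_density: fruit_count = -2*planting_density + 35. Reaching 15 requires planting_density = 10, outside [0, 7].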